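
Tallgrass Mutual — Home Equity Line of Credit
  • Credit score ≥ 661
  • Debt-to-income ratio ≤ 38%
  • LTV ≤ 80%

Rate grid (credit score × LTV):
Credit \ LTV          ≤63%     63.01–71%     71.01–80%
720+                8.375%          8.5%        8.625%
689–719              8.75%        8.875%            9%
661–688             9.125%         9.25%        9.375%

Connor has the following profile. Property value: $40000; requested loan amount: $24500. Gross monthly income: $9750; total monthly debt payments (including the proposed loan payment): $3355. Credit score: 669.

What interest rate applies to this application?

Credit score 669 ≥ 661; DTI: 3,355 ÷ 9,750 = 34.4%, within the 38% cap
Loan-to-value = 24,500/40,000 = 61.2% — pass (80% max)
Score 669 is in the 661–688 band; LTV 61.2% is in the ≤63% band → 9.125%.

9.125%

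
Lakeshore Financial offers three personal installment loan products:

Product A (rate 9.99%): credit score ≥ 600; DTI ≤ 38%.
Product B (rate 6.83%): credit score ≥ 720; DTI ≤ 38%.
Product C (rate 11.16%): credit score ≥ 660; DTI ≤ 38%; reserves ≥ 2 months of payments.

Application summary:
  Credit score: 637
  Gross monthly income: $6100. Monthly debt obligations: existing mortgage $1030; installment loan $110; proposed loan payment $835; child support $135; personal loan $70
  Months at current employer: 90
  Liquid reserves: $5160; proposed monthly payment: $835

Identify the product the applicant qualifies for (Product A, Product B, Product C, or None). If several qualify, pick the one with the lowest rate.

Product A

Total debts = (1,030 + 110 + 835 + 135 + 70) = 2,180; DTI = 2,180/6,100 = 35.7%.
Reserves = 5,160/835 = 6.2 months.
Product A: score 637 ≥ 600; DTI 35.7% ≤ 38% → qualifies.
Product B: score 637 < 720; DTI 35.7% ≤ 38% → does not qualify.
Product C: score 637 < 660; DTI 35.7% ≤ 38%; reserves 6.2 ≥ 2 mo → does not qualify.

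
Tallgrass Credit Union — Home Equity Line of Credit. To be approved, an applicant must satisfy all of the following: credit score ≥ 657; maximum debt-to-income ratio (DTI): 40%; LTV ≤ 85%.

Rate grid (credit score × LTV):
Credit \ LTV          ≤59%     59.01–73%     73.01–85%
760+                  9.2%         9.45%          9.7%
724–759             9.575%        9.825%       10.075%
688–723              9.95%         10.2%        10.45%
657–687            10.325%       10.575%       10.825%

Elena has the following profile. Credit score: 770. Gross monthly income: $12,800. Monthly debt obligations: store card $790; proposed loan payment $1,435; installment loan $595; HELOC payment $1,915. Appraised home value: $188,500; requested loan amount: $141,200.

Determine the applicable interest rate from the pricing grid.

9.7%

Credit score 770 ≥ 657; Total monthly debts = (790 + 1,435 + 595 + 1,915) = 4,735. Debt-to-income = 4,735/12,800 = 37% — meets 40% limit
LTV: 141,200 ÷ 188,500 = 74.9%, within 85% cap
Row: 770 falls in 760+. Column: 74.9% falls in 73.01–85%. Rate = 9.7%.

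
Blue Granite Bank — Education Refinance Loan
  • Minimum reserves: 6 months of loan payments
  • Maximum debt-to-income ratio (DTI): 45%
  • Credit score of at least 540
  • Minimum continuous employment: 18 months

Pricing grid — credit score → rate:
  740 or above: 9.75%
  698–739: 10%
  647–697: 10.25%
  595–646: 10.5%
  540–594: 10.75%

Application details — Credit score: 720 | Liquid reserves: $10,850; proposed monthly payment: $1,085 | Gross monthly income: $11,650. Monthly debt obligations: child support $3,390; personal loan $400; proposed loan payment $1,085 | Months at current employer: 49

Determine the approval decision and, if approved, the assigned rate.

Approved at 10%

Credit score 720 ≥ 540 (meets minimum)
Total monthly debts = (3,390 + 400 + 1,085) = 4,875. Debt-to-income = 4,875/11,650 = 41.8% — meets 45% limit
Reserves: 10,850 ÷ 1,085 = 10.0 months (meets 6-month minimum)
Employment 49 ≥ 18 months
All requirements met. Score 720 falls in the 698–739 tier → 10%.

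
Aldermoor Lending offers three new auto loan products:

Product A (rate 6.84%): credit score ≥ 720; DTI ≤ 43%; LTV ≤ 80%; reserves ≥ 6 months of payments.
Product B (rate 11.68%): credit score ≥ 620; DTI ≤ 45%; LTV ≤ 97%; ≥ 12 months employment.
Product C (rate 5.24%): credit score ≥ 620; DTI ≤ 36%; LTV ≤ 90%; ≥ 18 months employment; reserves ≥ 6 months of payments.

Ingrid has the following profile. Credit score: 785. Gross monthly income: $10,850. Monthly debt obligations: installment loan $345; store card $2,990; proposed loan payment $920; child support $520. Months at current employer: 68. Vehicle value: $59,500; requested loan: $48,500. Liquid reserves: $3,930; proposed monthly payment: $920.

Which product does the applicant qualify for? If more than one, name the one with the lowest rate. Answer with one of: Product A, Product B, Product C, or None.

Product B

Total debts = (345 + 2,990 + 920 + 520) = 4,775; DTI = 4,775/10,850 = 44%.
LTV = 48,500/59,500 = 81.5%.
Reserves = 3,930/920 = 4.3 months.
Product A: score 785 ≥ 720; DTI 44% > 43%; LTV 81.5% > 80%; reserves 4.3 < 6 mo → does not qualify.
Product B: score 785 ≥ 620; DTI 44% ≤ 45%; LTV 81.5% ≤ 97%; employment 68 ≥ 12 mo → qualifies.
Product C: score 785 ≥ 620; DTI 44% > 36%; LTV 81.5% ≤ 90%; employment 68 ≥ 18 mo; reserves 4.3 < 6 mo → does not qualify.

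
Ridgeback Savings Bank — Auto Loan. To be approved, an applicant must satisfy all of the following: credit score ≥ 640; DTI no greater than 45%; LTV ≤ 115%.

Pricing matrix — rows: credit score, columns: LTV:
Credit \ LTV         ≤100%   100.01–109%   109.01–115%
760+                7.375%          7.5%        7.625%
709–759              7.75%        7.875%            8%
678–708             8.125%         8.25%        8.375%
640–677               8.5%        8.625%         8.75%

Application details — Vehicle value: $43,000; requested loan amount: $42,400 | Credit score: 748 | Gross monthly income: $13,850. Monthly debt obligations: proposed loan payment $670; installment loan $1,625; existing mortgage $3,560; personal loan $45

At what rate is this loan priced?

7.75%

Credit score 748 ≥ 640; Total monthly debts = (670 + 1,625 + 3,560 + 45) = 5,900. DTI: 5,900 ÷ 13,850 = 42.6%, within the 45% cap
LTV = 42,400/43,000 = 98.6% ≤ 115%
Credit 748 → row 709–759; LTV 98.6% → column ≤100%. Grid cell → 7.75%.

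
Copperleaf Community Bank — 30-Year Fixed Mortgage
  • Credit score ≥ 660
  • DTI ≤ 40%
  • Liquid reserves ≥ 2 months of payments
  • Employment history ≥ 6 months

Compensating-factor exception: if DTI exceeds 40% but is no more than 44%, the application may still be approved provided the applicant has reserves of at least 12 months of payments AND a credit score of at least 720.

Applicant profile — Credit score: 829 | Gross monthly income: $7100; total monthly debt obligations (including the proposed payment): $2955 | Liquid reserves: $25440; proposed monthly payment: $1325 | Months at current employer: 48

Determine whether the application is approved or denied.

Credit score 829 ≥ 660 (meets base)
DTI: 2,955 ÷ 7,100 = 41.6%, over the 40% base limit.
Reserves = 25,440/1,325 = 19.2 months ≥ 2
Employment 48 ≥ 6 months
41.6% falls in the override range (40%–44%), so the compensating-factor test applies.
Reserves 19.2 ≥ 12 months; credit score 829 ≥ 720.
Both compensating conditions met → exception applies.

Approved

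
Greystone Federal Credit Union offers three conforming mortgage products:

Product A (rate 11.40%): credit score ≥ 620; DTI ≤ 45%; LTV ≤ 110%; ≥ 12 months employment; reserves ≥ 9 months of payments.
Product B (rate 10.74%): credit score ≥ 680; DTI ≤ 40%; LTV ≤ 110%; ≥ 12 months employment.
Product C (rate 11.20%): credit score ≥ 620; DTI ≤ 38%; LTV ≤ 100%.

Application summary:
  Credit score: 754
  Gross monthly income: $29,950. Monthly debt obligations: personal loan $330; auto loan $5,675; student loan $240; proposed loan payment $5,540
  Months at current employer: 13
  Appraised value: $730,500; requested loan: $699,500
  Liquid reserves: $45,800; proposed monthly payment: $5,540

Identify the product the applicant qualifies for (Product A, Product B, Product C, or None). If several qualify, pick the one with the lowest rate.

Total debts = (330 + 5,675 + 240 + 5,540) = 11,785; DTI = 11,785/29,950 = 39.3%.
LTV = 699,500/730,500 = 95.8%.
Reserves = 45,800/5,540 = 8.3 months.
Product A: score 754 ≥ 620; DTI 39.3% ≤ 45%; LTV 95.8% ≤ 110%; employment 13 ≥ 12 mo; reserves 8.3 < 9 mo → does not qualify.
Product B: score 754 ≥ 680; DTI 39.3% ≤ 40%; LTV 95.8% ≤ 110%; employment 13 ≥ 12 mo → qualifies.
Product C: score 754 ≥ 620; DTI 39.3% > 38%; LTV 95.8% ≤ 100% → does not qualify.

Product B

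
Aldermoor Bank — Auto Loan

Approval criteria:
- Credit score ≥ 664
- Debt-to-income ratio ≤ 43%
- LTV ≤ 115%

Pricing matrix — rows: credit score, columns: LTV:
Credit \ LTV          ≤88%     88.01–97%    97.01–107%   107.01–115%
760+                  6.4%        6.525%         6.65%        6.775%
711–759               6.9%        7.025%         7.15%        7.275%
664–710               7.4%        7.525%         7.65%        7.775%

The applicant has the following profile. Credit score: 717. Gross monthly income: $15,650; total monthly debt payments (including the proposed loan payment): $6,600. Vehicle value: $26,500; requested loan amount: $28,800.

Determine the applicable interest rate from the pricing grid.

Credit score 717 ≥ 664; DTI = 6,600/15,650 = 42.2% ≤ 43%
LTV: 28,800 ÷ 26,500 = 108.7%, within 115% cap
Score 717 is in the 711–759 band; LTV 108.7% is in the 107.01–115% band → 7.275%.

7.275%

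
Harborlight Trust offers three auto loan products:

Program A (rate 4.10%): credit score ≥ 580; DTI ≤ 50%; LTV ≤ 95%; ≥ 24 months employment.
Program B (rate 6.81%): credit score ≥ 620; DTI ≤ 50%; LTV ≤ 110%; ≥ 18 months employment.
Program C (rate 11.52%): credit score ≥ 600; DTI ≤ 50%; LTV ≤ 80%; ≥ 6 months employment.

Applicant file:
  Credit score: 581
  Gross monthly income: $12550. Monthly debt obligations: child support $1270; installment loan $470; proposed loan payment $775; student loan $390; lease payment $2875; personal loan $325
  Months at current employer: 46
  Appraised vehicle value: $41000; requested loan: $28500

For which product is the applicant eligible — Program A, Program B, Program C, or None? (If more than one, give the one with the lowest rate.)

Total debts = (1,270 + 470 + 775 + 390 + 2,875 + 325) = 6,105; DTI = 6,105/12,550 = 48.6%.
LTV = 28,500/41,000 = 69.5%.
Program A: score 581 ≥ 580; DTI 48.6% ≤ 50%; LTV 69.5% ≤ 95%; employment 46 ≥ 24 mo → qualifies.
Program B: score 581 < 620; DTI 48.6% ≤ 50%; LTV 69.5% ≤ 110%; employment 46 ≥ 18 mo → does not qualify.
Program C: score 581 < 600; DTI 48.6% ≤ 50%; LTV 69.5% ≤ 80%; employment 46 ≥ 6 mo → does not qualify.

Program A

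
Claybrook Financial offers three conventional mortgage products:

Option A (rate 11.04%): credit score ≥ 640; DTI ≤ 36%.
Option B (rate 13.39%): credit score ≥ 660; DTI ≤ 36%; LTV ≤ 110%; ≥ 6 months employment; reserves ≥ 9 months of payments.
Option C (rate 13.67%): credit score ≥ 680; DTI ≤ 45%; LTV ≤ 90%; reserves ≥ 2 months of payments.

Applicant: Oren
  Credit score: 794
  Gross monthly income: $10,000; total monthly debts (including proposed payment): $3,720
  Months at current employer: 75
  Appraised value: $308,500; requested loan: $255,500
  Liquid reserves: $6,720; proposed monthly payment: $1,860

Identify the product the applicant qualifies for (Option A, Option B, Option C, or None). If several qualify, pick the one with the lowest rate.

Option C

DTI = 3,720/10,000 = 37.2%.
LTV = 255,500/308,500 = 82.8%.
Reserves = 6,720/1,860 = 3.6 months.
Option A: score 794 ≥ 640; DTI 37.2% > 36% → does not qualify.
Option B: score 794 ≥ 660; DTI 37.2% > 36%; LTV 82.8% ≤ 110%; employment 75 ≥ 6 mo; reserves 3.6 < 9 mo → does not qualify.
Option C: score 794 ≥ 680; DTI 37.2% ≤ 45%; LTV 82.8% ≤ 90%; reserves 3.6 ≥ 2 mo → qualifies.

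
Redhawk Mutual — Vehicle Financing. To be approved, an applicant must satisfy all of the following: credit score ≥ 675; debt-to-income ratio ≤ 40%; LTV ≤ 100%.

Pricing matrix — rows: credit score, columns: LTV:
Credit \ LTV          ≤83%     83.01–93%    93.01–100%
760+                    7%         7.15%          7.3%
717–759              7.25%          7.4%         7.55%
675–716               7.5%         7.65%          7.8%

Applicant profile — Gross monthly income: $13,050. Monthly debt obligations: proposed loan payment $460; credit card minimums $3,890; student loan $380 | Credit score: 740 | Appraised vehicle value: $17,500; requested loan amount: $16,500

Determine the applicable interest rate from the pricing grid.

Credit score 740 ≥ 675; Total monthly debts = (460 + 3,890 + 380) = 4,730. Debt-to-income = 4,730/13,050 = 36.2% — meets 40% limit
LTV: 16,500 ÷ 17,500 = 94.3%, within 100% cap
Row: 740 falls in 717–759. Column: 94.3% falls in 93.01–100%. Rate = 7.55%.

7.55%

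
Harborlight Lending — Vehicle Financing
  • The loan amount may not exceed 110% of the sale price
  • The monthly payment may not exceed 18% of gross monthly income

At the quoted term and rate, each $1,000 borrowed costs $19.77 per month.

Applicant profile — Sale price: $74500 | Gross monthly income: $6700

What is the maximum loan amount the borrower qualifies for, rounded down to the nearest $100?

$61,000

Payment cap: 18% × $6,700 = $1,206/month.
At $19.77 per $1,000, that supports 1,206/19.77 × 1,000 ≈ $61,001 → $61,000.
LTV cap: 110% × $74,500 = $81,950 → $81,900.
Binding constraint: payment-to-income.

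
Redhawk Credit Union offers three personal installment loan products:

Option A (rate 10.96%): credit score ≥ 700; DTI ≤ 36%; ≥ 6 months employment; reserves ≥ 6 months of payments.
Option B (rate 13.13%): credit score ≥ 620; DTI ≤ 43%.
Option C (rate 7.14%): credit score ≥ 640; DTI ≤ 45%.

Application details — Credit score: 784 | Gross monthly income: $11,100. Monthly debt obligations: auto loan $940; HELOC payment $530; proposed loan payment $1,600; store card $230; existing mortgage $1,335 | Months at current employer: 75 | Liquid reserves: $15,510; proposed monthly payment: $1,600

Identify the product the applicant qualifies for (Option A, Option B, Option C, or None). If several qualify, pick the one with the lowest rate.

Total debts = (940 + 530 + 1,600 + 230 + 1,335) = 4,635; DTI = 4,635/11,100 = 41.8%.
Reserves = 15,510/1,600 = 9.7 months.
Option A: score 784 ≥ 700; DTI 41.8% > 36%; employment 75 ≥ 6 mo; reserves 9.7 ≥ 6 mo → does not qualify.
Option B: score 784 ≥ 620; DTI 41.8% ≤ 43% → qualifies.
Option C: score 784 ≥ 640; DTI 41.8% ≤ 45% → qualifies.
Qualifying: Option B, Option C. Lowest rate is 7.14% → Option C.

Option C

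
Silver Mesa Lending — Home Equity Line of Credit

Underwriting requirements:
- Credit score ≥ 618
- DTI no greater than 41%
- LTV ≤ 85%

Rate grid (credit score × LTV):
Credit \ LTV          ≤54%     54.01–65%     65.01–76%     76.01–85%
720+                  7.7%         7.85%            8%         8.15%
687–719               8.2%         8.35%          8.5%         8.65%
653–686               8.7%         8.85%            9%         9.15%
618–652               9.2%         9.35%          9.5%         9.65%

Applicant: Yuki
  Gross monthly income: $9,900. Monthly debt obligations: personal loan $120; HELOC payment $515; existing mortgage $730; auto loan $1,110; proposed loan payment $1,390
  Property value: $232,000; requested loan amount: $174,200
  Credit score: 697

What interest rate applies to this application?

8.5%

Credit score 697 ≥ 618; Total monthly debts = (120 + 515 + 730 + 1,110 + 1,390) = 3,865. DTI = 3,865/9,900 = 39% ≤ 41%
Loan-to-value = 174,200/232,000 = 75.1% — pass (85% max)
Row: 697 falls in 687–719. Column: 75.1% falls in 65.01–76%. Rate = 8.5%.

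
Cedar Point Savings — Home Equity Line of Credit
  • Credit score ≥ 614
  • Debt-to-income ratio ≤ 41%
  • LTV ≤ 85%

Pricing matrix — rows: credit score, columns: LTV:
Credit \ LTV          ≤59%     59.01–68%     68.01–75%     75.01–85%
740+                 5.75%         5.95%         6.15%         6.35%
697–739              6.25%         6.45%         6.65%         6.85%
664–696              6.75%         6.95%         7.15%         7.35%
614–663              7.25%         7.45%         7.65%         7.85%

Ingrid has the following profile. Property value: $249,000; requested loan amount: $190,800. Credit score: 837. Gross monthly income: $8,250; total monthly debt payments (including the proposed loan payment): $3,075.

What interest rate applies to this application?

6.35%

Credit score 837 ≥ 614; DTI = 3,075/8,250 = 37.3% ≤ 41%
LTV: 190,800 ÷ 249,000 = 76.6%, within 85% cap
Score 837 is in the 740+ band; LTV 76.6% is in the 75.01–85% band → 6.35%.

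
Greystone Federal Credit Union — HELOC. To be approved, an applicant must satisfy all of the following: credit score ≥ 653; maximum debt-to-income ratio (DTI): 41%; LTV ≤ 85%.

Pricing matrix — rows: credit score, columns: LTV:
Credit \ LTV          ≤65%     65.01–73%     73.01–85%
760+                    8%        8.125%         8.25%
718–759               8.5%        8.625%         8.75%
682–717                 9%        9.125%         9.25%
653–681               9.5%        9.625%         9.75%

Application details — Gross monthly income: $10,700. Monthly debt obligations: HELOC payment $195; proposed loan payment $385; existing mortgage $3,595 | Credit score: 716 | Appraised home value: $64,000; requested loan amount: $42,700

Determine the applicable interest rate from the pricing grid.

9.125%

Credit score 716 ≥ 653; Total monthly debts = (195 + 385 + 3,595) = 4,175. DTI = 4,175/10,700 = 39% ≤ 41%
LTV = 42,700/64,000 = 66.7% ≤ 85%
Score 716 is in the 682–717 band; LTV 66.7% is in the 65.01–73% band → 9.125%.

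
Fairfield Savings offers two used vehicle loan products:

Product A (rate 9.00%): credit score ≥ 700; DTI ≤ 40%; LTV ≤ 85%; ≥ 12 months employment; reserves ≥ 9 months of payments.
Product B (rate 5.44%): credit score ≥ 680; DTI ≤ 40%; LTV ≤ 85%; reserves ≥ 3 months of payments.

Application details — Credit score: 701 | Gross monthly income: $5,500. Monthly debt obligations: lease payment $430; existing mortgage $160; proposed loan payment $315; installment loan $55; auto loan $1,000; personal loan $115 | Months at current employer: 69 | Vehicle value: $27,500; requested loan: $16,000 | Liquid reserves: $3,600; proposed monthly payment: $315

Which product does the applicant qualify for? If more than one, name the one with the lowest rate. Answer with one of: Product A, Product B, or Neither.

Product B

Total debts = (430 + 160 + 315 + 55 + 1,000 + 115) = 2,075; DTI = 2,075/5,500 = 37.7%.
LTV = 16,000/27,500 = 58.2%.
Reserves = 3,600/315 = 11.4 months.
Product A: score 701 ≥ 700; DTI 37.7% ≤ 40%; LTV 58.2% ≤ 85%; employment 69 ≥ 12 mo; reserves 11.4 ≥ 9 mo → qualifies.
Product B: score 701 ≥ 680; DTI 37.7% ≤ 40%; LTV 58.2% ≤ 85%; reserves 11.4 ≥ 3 mo → qualifies.
Qualifying: Product A, Product B. Lowest rate is 5.44% → Product B.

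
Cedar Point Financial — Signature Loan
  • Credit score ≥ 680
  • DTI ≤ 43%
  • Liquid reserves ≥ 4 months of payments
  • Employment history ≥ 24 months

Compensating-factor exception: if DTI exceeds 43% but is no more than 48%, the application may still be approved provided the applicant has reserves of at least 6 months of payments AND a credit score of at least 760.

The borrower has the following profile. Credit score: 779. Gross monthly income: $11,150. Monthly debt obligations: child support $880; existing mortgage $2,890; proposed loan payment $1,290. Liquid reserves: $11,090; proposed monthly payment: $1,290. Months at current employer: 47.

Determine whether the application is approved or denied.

Approved

Credit score 779 ≥ 680 (meets base)
Total debts = (880 + 2,890 + 1,290) = 5,060. DTI: 5,060 ÷ 11,150 = 45.4%, over the 43% base limit.
Liquid reserves cover 11,090/1,290 = 8.6 months — ≥ 4 required
Employment 47 ≥ 24 months
DTI 45.4% is within the 43%–48% exception band; checking compensating factors.
Reserves 8.6 ≥ 6 months; credit score 779 ≥ 760.
Both override conditions satisfied; DTI exception granted.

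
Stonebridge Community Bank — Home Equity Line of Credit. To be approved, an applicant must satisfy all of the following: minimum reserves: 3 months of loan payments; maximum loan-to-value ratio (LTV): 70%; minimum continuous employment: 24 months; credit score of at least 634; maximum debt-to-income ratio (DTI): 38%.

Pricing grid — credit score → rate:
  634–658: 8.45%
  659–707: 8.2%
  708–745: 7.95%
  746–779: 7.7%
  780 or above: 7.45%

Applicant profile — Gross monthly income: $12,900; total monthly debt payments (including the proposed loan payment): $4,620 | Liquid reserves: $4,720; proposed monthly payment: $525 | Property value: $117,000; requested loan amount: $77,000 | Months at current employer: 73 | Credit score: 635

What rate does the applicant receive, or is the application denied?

Credit score 635 ≥ 634 (meets minimum)
DTI = 4,620/12,900 = 35.8% ≤ 38%
Employment 73 ≥ 24 months
Liquid reserves cover 4,720/525 = 9.0 months — ≥ 3 required
LTV = 77,000/117,000 = 65.8% ≤ 70%
All requirements met. Score 635 falls in the 634–658 tier → 8.45%.

Approved at 8.45%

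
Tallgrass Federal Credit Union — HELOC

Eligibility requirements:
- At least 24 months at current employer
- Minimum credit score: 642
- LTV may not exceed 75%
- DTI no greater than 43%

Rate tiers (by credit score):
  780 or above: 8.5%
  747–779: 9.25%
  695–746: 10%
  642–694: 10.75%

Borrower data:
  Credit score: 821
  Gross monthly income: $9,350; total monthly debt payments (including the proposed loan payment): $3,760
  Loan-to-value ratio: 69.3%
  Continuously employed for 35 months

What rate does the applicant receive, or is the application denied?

Credit score 821 ≥ 642 (meets minimum)
DTI = 3,760/9,350 = 40.2% ≤ 43%
LTV 69.3% ≤ 75%
Employment 35 ≥ 24 months
All requirements met. Score 821 falls in the 780 or above tier → 8.5%.

Approved at 8.5%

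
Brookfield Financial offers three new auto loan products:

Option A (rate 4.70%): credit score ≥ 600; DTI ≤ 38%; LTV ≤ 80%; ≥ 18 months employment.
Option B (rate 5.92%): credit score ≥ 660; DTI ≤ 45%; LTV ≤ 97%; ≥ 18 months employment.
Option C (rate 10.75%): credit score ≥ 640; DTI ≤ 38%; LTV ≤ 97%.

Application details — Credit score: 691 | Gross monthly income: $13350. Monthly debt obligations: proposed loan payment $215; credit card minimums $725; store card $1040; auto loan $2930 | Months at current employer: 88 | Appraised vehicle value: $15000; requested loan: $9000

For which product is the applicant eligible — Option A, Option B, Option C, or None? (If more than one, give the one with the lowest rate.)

Total debts = (215 + 725 + 1,040 + 2,930) = 4,910; DTI = 4,910/13,350 = 36.8%.
LTV = 9,000/15,000 = 60%.
Option A: score 691 ≥ 600; DTI 36.8% ≤ 38%; LTV 60% ≤ 80%; employment 88 ≥ 18 mo → qualifies.
Option B: score 691 ≥ 660; DTI 36.8% ≤ 45%; LTV 60% ≤ 97%; employment 88 ≥ 18 mo → qualifies.
Option C: score 691 ≥ 640; DTI 36.8% ≤ 38%; LTV 60% ≤ 97% → qualifies.
Qualifying: Option A, Option B, Option C. Lowest rate is 4.70% → Option A.

Option A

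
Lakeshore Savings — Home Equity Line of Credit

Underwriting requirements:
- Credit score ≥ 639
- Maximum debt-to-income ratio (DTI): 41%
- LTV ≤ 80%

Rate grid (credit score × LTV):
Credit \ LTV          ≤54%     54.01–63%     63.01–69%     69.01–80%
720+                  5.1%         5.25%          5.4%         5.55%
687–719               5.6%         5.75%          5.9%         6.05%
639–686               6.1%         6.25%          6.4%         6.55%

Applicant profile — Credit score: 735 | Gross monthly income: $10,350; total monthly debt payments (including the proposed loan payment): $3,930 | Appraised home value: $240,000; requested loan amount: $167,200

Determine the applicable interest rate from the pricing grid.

5.55%

Credit score 735 ≥ 639; Debt-to-income = 3,930/10,350 = 38% — meets 41% limit
LTV: 167,200 ÷ 240,000 = 69.7%, within 80% cap
Score 735 is in the 720+ band; LTV 69.7% is in the 69.01–80% band → 5.55%.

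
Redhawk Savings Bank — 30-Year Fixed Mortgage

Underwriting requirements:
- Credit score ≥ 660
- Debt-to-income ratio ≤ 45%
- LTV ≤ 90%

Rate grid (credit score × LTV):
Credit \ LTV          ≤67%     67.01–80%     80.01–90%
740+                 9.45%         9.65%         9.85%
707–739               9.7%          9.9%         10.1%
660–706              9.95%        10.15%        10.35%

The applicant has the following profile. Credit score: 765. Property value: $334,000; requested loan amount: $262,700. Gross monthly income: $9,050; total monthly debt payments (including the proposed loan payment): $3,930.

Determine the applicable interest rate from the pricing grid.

9.65%

Credit score 765 ≥ 660; DTI: 3,930 ÷ 9,050 = 43.4%, within the 45% cap
Loan-to-value = 262,700/334,000 = 78.7% — pass (90% max)
Credit 765 → row 740+; LTV 78.7% → column 67.01–80%. Grid cell → 9.65%.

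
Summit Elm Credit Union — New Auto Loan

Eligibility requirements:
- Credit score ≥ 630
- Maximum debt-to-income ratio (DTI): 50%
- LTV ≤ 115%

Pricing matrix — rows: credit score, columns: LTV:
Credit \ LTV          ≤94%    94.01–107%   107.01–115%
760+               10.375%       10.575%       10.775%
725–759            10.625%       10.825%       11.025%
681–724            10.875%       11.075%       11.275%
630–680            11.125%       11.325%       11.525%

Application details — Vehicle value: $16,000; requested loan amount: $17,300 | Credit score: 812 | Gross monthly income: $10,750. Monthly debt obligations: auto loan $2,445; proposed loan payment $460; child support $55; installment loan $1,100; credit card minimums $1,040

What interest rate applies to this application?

10.775%

Credit score 812 ≥ 630; Total monthly debts = (2,445 + 460 + 55 + 1,100 + 1,040) = 5,100. DTI: 5,100 ÷ 10,750 = 47.4%, within the 50% cap
LTV = 17,300/16,000 = 108.1% ≤ 115%
Row: 812 falls in 760+. Column: 108.1% falls in 107.01–115%. Rate = 10.775%.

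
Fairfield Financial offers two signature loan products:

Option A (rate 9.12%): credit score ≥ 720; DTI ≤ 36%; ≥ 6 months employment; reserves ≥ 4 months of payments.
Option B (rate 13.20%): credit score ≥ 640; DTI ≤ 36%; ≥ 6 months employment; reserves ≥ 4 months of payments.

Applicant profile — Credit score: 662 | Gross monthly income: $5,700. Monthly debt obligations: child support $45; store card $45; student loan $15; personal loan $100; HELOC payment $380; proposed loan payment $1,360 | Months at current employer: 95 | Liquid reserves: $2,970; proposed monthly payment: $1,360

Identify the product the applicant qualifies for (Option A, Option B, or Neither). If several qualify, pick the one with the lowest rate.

Neither

Total debts = (45 + 45 + 15 + 100 + 380 + 1,360) = 1,945; DTI = 1,945/5,700 = 34.1%.
Reserves = 2,970/1,360 = 2.2 months.
Option A: score 662 < 720; DTI 34.1% ≤ 36%; employment 95 ≥ 6 mo; reserves 2.2 < 4 mo → does not qualify.
Option B: score 662 ≥ 640; DTI 34.1% ≤ 36%; employment 95 ≥ 6 mo; reserves 2.2 < 4 mo → does not qualify.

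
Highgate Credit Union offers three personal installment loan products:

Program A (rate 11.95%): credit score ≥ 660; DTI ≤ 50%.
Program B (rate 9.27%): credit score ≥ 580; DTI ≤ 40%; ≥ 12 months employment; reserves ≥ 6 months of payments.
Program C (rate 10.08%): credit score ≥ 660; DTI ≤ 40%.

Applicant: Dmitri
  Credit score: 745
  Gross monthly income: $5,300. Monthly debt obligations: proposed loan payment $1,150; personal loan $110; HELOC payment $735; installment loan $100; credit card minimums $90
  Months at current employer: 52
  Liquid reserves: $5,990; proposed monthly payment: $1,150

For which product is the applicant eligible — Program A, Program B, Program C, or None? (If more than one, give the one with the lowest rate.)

Program A

Total debts = (1,150 + 110 + 735 + 100 + 90) = 2,185; DTI = 2,185/5,300 = 41.2%.
Reserves = 5,990/1,150 = 5.2 months.
Program A: score 745 ≥ 660; DTI 41.2% ≤ 50% → qualifies.
Program B: score 745 ≥ 580; DTI 41.2% > 40%; employment 52 ≥ 12 mo; reserves 5.2 < 6 mo → does not qualify.
Program C: score 745 ≥ 660; DTI 41.2% > 40% → does not qualify.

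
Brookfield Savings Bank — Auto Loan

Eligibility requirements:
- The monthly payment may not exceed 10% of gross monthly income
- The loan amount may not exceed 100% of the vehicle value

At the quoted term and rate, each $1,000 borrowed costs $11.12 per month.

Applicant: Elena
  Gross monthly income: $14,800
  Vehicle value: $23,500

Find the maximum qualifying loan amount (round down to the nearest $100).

$23,500

Payment cap: 10% × $14,800 = $1,480/month.
At $11.12 per $1,000, that supports 1,480/11.12 × 1,000 ≈ $133,093 → $133,000.
LTV cap: 100% × $23,500 = $23,500 → $23,500.
Binding constraint: loan-to-value.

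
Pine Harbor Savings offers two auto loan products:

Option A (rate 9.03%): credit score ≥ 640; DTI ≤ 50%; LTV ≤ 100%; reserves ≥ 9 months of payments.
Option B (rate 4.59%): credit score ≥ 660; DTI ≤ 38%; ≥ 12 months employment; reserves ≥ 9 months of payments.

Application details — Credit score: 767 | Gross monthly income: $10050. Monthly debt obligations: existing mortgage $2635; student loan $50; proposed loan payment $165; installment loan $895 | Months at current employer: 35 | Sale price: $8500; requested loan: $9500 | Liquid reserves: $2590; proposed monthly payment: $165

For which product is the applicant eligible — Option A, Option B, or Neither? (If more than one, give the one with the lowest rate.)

Total debts = (2,635 + 50 + 165 + 895) = 3,745; DTI = 3,745/10,050 = 37.3%.
LTV = 9,500/8,500 = 111.8%.
Reserves = 2,590/165 = 15.7 months.
Option A: score 767 ≥ 640; DTI 37.3% ≤ 50%; LTV 111.8% > 100%; reserves 15.7 ≥ 9 mo → does not qualify.
Option B: score 767 ≥ 660; DTI 37.3% ≤ 38%; employment 35 ≥ 12 mo; reserves 15.7 ≥ 9 mo → qualifies.

Option B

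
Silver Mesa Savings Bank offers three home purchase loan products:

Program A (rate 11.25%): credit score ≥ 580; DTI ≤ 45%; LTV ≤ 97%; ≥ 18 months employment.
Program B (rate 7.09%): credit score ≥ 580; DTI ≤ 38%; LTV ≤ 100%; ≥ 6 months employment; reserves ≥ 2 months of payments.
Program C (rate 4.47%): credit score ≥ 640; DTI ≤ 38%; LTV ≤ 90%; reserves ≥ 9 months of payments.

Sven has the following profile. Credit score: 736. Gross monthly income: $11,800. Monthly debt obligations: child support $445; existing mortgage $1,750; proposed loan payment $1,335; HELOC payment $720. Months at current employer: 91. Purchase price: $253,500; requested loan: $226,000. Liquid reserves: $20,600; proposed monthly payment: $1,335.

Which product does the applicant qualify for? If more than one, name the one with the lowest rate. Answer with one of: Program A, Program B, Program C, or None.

Total debts = (445 + 1,750 + 1,335 + 720) = 4,250; DTI = 4,250/11,800 = 36%.
LTV = 226,000/253,500 = 89.2%.
Reserves = 20,600/1,335 = 15.4 months.
Program A: score 736 ≥ 580; DTI 36% ≤ 45%; LTV 89.2% ≤ 97%; employment 91 ≥ 18 mo → qualifies.
Program B: score 736 ≥ 580; DTI 36% ≤ 38%; LTV 89.2% ≤ 100%; employment 91 ≥ 6 mo; reserves 15.4 ≥ 2 mo → qualifies.
Program C: score 736 ≥ 640; DTI 36% ≤ 38%; LTV 89.2% ≤ 90%; reserves 15.4 ≥ 9 mo → qualifies.
Qualifying: Program A, Program B, Program C. Lowest rate is 4.47% → Program C.

Program C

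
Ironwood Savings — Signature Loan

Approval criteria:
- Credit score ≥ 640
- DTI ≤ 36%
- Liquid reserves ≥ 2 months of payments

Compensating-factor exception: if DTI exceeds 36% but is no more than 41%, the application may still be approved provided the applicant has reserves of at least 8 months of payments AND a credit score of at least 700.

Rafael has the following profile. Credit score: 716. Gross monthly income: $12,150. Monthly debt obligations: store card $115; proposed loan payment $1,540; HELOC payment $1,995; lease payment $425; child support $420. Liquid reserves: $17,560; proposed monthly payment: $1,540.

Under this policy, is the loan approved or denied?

Approved

Credit score 716 ≥ 640 (meets base)
Total debts = (115 + 1,540 + 1,995 + 425 + 420) = 4,495. DTI: 4,495 ÷ 12,150 = 37%, over the 36% base limit.
Reserves = 17,560/1,540 = 11.4 months ≥ 2
37% falls in the override range (36%–41%), so the compensating-factor test applies.
Override check — reserves: 11.4 mo (ok); score: 716 (ok).
Both compensating conditions met → exception applies.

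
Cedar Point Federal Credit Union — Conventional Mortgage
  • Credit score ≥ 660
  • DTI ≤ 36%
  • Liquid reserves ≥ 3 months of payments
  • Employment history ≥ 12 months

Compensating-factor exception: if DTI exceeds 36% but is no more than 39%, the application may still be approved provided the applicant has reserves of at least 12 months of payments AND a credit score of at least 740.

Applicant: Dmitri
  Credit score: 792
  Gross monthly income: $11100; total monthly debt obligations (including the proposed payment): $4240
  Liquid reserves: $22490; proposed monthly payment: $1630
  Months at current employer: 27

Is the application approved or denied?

Approved

Credit score 792 ≥ 660 (meets base)
DTI: 4,240 ÷ 11,100 = 38.2%, over the 36% base limit.
Liquid reserves cover 22,490/1,630 = 13.8 months — ≥ 3 required
Employment 27 ≥ 12 months
38.2% falls in the override range (36%–39%), so the compensating-factor test applies.
Reserves 13.8 ≥ 12 months; credit score 792 ≥ 740.
Both compensating conditions met → exception applies.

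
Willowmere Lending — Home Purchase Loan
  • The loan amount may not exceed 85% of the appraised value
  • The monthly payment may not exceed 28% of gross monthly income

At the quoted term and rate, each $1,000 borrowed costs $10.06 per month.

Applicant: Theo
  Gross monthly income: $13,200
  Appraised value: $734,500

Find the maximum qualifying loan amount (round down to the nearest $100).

$367,300

Payment cap: 28% × $13,200 = $3,696/month.
At $10.06 per $1,000, that supports 3,696/10.06 × 1,000 ≈ $367,395 → $367,300.
LTV cap: 85% × $734,500 = $624,325 → $624,300.
Binding constraint: payment-to-income.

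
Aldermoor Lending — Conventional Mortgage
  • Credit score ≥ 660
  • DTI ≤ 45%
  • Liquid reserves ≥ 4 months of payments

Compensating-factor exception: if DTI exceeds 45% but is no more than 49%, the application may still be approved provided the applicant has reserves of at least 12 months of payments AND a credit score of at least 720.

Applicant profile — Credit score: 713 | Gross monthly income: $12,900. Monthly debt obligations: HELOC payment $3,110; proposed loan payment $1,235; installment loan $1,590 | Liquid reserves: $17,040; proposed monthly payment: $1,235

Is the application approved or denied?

Denied

Credit score 713 ≥ 660 (meets base)
Total debts = (3,110 + 1,235 + 1,590) = 5,935. DTI: 5,935 ÷ 12,900 = 46%, over the 45% base limit.
Reserves: 17,040 ÷ 1,235 = 13.8 months (meets 4-month minimum)
DTI 46% is within the 45%–49% exception band; checking compensating factors.
Override check — reserves: 13.8 mo (ok); score: 713 (below 720).
Compensating-factor requirement not fully met.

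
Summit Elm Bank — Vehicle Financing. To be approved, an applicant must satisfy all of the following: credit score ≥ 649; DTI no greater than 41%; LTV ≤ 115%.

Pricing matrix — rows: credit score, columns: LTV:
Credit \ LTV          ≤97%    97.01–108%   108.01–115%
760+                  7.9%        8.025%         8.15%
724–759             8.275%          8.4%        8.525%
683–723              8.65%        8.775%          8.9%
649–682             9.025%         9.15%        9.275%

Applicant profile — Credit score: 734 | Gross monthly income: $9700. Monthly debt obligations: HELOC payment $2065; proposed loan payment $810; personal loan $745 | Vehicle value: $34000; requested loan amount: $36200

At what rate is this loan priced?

8.4%

Credit score 734 ≥ 649; Total monthly debts = (2,065 + 810 + 745) = 3,620. DTI = 3,620/9,700 = 37.3% ≤ 41%
Loan-to-value = 36,200/34,000 = 106.5% — pass (115% max)
Row: 734 falls in 724–759. Column: 106.5% falls in 97.01–108%. Rate = 8.4%.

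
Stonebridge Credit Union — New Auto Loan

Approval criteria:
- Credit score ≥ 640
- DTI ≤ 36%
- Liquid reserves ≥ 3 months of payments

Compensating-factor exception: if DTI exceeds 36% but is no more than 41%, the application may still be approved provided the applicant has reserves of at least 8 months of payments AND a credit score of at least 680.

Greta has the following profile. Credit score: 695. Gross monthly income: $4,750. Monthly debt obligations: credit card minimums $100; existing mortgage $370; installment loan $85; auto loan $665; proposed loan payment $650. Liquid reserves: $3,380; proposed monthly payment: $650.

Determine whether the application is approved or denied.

Credit score 695 ≥ 640 (meets base)
Total debts = (100 + 370 + 85 + 665 + 650) = 1,870. DTI: 1,870 ÷ 4,750 = 39.4%, over the 36% base limit.
Reserves = 3,380/650 = 5.2 months ≥ 3
39.4% falls in the override range (36%–41%), so the compensating-factor test applies.
Reserves 5.2 < 8 months; credit score 695 ≥ 680.
Override conditions not both satisfied; exception does not apply.

Denied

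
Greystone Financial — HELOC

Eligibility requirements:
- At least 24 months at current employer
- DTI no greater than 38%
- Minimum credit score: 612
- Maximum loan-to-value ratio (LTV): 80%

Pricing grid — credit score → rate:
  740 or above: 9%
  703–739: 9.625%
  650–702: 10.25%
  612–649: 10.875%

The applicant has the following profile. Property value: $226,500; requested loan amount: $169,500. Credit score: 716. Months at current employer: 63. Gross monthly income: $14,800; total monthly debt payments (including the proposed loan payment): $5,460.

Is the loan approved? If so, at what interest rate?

Credit score 716 ≥ 612 (meets minimum)
Employment 63 ≥ 24 months
Debt-to-income = 5,460/14,800 = 36.9% — meets 38% limit
LTV = 169,500/226,500 = 74.8% ≤ 80%
All requirements met. Score 716 falls in the 703–739 tier → 9.625%.

Approved at 9.625%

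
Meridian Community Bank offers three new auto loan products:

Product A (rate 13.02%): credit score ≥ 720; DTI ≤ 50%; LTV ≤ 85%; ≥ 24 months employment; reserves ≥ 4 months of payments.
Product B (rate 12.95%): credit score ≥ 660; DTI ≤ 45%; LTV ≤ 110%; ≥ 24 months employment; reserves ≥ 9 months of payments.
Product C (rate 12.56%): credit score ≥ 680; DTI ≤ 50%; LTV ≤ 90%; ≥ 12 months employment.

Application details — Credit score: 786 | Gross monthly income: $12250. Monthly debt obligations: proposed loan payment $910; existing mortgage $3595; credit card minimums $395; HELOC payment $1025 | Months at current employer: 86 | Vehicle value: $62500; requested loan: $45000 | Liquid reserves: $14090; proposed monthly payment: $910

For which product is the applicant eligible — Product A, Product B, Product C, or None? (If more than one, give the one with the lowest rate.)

Total debts = (910 + 3,595 + 395 + 1,025) = 5,925; DTI = 5,925/12,250 = 48.4%.
LTV = 45,000/62,500 = 72%.
Reserves = 14,090/910 = 15.5 months.
Product A: score 786 ≥ 720; DTI 48.4% ≤ 50%; LTV 72% ≤ 85%; employment 86 ≥ 24 mo; reserves 15.5 ≥ 4 mo → qualifies.
Product B: score 786 ≥ 660; DTI 48.4% > 45%; LTV 72% ≤ 110%; employment 86 ≥ 24 mo; reserves 15.5 ≥ 9 mo → does not qualify.
Product C: score 786 ≥ 680; DTI 48.4% ≤ 50%; LTV 72% ≤ 90%; employment 86 ≥ 12 mo → qualifies.
Qualifying: Product A, Product C. Lowest rate is 12.56% → Product C.

Product C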